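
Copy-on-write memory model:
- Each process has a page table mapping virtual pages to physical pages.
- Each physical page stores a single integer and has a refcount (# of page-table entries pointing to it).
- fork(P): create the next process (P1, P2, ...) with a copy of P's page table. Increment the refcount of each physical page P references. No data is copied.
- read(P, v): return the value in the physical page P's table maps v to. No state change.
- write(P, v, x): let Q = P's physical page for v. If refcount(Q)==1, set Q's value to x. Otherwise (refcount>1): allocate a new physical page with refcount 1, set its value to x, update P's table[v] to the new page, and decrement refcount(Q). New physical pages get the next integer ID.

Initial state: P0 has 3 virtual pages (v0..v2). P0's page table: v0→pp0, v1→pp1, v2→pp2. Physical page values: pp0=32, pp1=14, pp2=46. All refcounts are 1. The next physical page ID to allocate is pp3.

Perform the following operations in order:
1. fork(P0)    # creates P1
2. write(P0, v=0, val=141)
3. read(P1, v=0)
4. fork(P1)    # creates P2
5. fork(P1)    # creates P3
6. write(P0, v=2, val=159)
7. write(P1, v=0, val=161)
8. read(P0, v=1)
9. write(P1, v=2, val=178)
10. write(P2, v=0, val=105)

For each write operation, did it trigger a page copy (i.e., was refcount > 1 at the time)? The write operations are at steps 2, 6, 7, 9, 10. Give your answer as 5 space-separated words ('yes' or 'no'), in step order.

Op 1: fork(P0) -> P1. 3 ppages; refcounts: pp0:2 pp1:2 pp2:2
Op 2: write(P0, v0, 141). refcount(pp0)=2>1 -> COPY to pp3. 4 ppages; refcounts: pp0:1 pp1:2 pp2:2 pp3:1
Op 3: read(P1, v0) -> 32. No state change.
Op 4: fork(P1) -> P2. 4 ppages; refcounts: pp0:2 pp1:3 pp2:3 pp3:1
Op 5: fork(P1) -> P3. 4 ppages; refcounts: pp0:3 pp1:4 pp2:4 pp3:1
Op 6: write(P0, v2, 159). refcount(pp2)=4>1 -> COPY to pp4. 5 ppages; refcounts: pp0:3 pp1:4 pp2:3 pp3:1 pp4:1
Op 7: write(P1, v0, 161). refcount(pp0)=3>1 -> COPY to pp5. 6 ppages; refcounts: pp0:2 pp1:4 pp2:3 pp3:1 pp4:1 pp5:1
Op 8: read(P0, v1) -> 14. No state change.
Op 9: write(P1, v2, 178). refcount(pp2)=3>1 -> COPY to pp6. 7 ppages; refcounts: pp0:2 pp1:4 pp2:2 pp3:1 pp4:1 pp5:1 pp6:1
Op 10: write(P2, v0, 105). refcount(pp0)=2>1 -> COPY to pp7. 8 ppages; refcounts: pp0:1 pp1:4 pp2:2 pp3:1 pp4:1 pp5:1 pp6:1 pp7:1

yes yes yes yes yes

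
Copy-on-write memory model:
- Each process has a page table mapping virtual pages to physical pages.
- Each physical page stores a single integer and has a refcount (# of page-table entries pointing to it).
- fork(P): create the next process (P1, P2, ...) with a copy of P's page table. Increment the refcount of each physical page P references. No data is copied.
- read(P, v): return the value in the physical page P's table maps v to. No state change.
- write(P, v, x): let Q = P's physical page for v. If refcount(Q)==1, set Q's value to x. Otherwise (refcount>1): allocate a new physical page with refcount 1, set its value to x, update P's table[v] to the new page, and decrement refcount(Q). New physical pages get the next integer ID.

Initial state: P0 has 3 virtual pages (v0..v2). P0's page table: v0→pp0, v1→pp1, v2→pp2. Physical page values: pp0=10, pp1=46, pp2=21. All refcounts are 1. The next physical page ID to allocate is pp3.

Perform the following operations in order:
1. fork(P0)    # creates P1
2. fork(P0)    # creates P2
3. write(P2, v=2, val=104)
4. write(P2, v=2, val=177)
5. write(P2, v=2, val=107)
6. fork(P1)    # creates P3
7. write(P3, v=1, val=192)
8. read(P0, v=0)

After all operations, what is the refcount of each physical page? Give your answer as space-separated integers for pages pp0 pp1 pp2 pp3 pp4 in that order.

Op 1: fork(P0) -> P1. 3 ppages; refcounts: pp0:2 pp1:2 pp2:2
Op 2: fork(P0) -> P2. 3 ppages; refcounts: pp0:3 pp1:3 pp2:3
Op 3: write(P2, v2, 104). refcount(pp2)=3>1 -> COPY to pp3. 4 ppages; refcounts: pp0:3 pp1:3 pp2:2 pp3:1
Op 4: write(P2, v2, 177). refcount(pp3)=1 -> write in place. 4 ppages; refcounts: pp0:3 pp1:3 pp2:2 pp3:1
Op 5: write(P2, v2, 107). refcount(pp3)=1 -> write in place. 4 ppages; refcounts: pp0:3 pp1:3 pp2:2 pp3:1
Op 6: fork(P1) -> P3. 4 ppages; refcounts: pp0:4 pp1:4 pp2:3 pp3:1
Op 7: write(P3, v1, 192). refcount(pp1)=4>1 -> COPY to pp4. 5 ppages; refcounts: pp0:4 pp1:3 pp2:3 pp3:1 pp4:1
Op 8: read(P0, v0) -> 10. No state change.

Answer: 4 3 3 1 1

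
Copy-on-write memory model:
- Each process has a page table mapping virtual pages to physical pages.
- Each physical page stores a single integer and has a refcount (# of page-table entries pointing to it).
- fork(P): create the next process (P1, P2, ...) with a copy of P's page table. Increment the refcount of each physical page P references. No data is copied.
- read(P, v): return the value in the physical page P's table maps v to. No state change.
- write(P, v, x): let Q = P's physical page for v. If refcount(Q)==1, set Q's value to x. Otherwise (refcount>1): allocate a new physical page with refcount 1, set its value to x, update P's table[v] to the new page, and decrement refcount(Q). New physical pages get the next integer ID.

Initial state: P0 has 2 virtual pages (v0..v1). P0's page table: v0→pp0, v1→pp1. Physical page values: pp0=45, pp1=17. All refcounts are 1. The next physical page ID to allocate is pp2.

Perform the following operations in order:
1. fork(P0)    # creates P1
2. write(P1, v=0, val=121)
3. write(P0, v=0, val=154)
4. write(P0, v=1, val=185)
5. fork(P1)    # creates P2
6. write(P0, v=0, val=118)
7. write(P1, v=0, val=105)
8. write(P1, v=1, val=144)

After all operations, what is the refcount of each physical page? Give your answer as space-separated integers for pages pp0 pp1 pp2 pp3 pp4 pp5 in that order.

Op 1: fork(P0) -> P1. 2 ppages; refcounts: pp0:2 pp1:2
Op 2: write(P1, v0, 121). refcount(pp0)=2>1 -> COPY to pp2. 3 ppages; refcounts: pp0:1 pp1:2 pp2:1
Op 3: write(P0, v0, 154). refcount(pp0)=1 -> write in place. 3 ppages; refcounts: pp0:1 pp1:2 pp2:1
Op 4: write(P0, v1, 185). refcount(pp1)=2>1 -> COPY to pp3. 4 ppages; refcounts: pp0:1 pp1:1 pp2:1 pp3:1
Op 5: fork(P1) -> P2. 4 ppages; refcounts: pp0:1 pp1:2 pp2:2 pp3:1
Op 6: write(P0, v0, 118). refcount(pp0)=1 -> write in place. 4 ppages; refcounts: pp0:1 pp1:2 pp2:2 pp3:1
Op 7: write(P1, v0, 105). refcount(pp2)=2>1 -> COPY to pp4. 5 ppages; refcounts: pp0:1 pp1:2 pp2:1 pp3:1 pp4:1
Op 8: write(P1, v1, 144). refcount(pp1)=2>1 -> COPY to pp5. 6 ppages; refcounts: pp0:1 pp1:1 pp2:1 pp3:1 pp4:1 pp5:1

Answer: 1 1 1 1 1 1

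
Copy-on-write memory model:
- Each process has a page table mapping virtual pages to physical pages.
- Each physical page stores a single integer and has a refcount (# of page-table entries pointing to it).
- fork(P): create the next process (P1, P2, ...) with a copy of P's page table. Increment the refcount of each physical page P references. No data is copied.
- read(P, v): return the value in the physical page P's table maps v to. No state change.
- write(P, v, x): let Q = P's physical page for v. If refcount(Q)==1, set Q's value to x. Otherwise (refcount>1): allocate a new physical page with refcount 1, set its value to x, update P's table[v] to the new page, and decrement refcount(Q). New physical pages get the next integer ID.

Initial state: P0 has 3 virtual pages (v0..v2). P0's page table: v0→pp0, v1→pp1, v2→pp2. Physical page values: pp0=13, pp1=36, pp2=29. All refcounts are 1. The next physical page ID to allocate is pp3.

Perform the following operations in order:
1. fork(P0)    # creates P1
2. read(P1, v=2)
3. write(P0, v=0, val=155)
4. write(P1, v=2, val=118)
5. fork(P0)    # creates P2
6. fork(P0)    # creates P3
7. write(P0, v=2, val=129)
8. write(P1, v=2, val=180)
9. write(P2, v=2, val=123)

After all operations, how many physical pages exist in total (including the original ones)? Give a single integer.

Op 1: fork(P0) -> P1. 3 ppages; refcounts: pp0:2 pp1:2 pp2:2
Op 2: read(P1, v2) -> 29. No state change.
Op 3: write(P0, v0, 155). refcount(pp0)=2>1 -> COPY to pp3. 4 ppages; refcounts: pp0:1 pp1:2 pp2:2 pp3:1
Op 4: write(P1, v2, 118). refcount(pp2)=2>1 -> COPY to pp4. 5 ppages; refcounts: pp0:1 pp1:2 pp2:1 pp3:1 pp4:1
Op 5: fork(P0) -> P2. 5 ppages; refcounts: pp0:1 pp1:3 pp2:2 pp3:2 pp4:1
Op 6: fork(P0) -> P3. 5 ppages; refcounts: pp0:1 pp1:4 pp2:3 pp3:3 pp4:1
Op 7: write(P0, v2, 129). refcount(pp2)=3>1 -> COPY to pp5. 6 ppages; refcounts: pp0:1 pp1:4 pp2:2 pp3:3 pp4:1 pp5:1
Op 8: write(P1, v2, 180). refcount(pp4)=1 -> write in place. 6 ppages; refcounts: pp0:1 pp1:4 pp2:2 pp3:3 pp4:1 pp5:1
Op 9: write(P2, v2, 123). refcount(pp2)=2>1 -> COPY to pp6. 7 ppages; refcounts: pp0:1 pp1:4 pp2:1 pp3:3 pp4:1 pp5:1 pp6:1

Answer: 7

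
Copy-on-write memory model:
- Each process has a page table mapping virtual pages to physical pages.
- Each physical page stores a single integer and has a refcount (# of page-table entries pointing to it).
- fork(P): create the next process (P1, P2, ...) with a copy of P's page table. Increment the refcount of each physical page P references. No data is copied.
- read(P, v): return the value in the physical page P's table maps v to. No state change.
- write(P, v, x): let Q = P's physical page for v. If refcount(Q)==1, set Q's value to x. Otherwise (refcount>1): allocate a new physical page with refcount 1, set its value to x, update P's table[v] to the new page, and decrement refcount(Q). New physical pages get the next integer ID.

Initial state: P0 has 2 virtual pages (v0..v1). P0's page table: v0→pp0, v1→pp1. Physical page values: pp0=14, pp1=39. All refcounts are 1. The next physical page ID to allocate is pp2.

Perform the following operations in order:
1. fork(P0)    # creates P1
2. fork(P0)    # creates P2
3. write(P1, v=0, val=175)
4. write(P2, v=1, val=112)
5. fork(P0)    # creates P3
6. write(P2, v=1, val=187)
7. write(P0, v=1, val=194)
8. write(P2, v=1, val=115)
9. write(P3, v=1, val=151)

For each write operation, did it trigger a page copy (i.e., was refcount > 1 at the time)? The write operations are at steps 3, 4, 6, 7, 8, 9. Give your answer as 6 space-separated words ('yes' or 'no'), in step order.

Op 1: fork(P0) -> P1. 2 ppages; refcounts: pp0:2 pp1:2
Op 2: fork(P0) -> P2. 2 ppages; refcounts: pp0:3 pp1:3
Op 3: write(P1, v0, 175). refcount(pp0)=3>1 -> COPY to pp2. 3 ppages; refcounts: pp0:2 pp1:3 pp2:1
Op 4: write(P2, v1, 112). refcount(pp1)=3>1 -> COPY to pp3. 4 ppages; refcounts: pp0:2 pp1:2 pp2:1 pp3:1
Op 5: fork(P0) -> P3. 4 ppages; refcounts: pp0:3 pp1:3 pp2:1 pp3:1
Op 6: write(P2, v1, 187). refcount(pp3)=1 -> write in place. 4 ppages; refcounts: pp0:3 pp1:3 pp2:1 pp3:1
Op 7: write(P0, v1, 194). refcount(pp1)=3>1 -> COPY to pp4. 5 ppages; refcounts: pp0:3 pp1:2 pp2:1 pp3:1 pp4:1
Op 8: write(P2, v1, 115). refcount(pp3)=1 -> write in place. 5 ppages; refcounts: pp0:3 pp1:2 pp2:1 pp3:1 pp4:1
Op 9: write(P3, v1, 151). refcount(pp1)=2>1 -> COPY to pp5. 6 ppages; refcounts: pp0:3 pp1:1 pp2:1 pp3:1 pp4:1 pp5:1

yes yes no yes no yes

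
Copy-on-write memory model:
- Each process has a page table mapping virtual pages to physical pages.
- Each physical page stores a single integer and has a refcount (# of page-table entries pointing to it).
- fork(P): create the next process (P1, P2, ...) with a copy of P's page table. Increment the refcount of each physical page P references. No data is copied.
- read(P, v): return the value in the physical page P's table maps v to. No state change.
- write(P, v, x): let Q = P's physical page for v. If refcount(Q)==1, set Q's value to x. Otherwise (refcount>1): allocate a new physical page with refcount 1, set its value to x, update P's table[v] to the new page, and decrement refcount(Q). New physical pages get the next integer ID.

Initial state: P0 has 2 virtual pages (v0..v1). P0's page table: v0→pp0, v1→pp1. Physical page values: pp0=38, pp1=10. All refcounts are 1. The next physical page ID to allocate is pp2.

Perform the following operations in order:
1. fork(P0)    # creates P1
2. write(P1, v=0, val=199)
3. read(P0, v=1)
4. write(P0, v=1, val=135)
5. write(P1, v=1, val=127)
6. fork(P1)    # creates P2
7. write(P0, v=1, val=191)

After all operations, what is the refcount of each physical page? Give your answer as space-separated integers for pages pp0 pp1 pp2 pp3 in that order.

Answer: 1 2 2 1

Derivation:
Op 1: fork(P0) -> P1. 2 ppages; refcounts: pp0:2 pp1:2
Op 2: write(P1, v0, 199). refcount(pp0)=2>1 -> COPY to pp2. 3 ppages; refcounts: pp0:1 pp1:2 pp2:1
Op 3: read(P0, v1) -> 10. No state change.
Op 4: write(P0, v1, 135). refcount(pp1)=2>1 -> COPY to pp3. 4 ppages; refcounts: pp0:1 pp1:1 pp2:1 pp3:1
Op 5: write(P1, v1, 127). refcount(pp1)=1 -> write in place. 4 ppages; refcounts: pp0:1 pp1:1 pp2:1 pp3:1
Op 6: fork(P1) -> P2. 4 ppages; refcounts: pp0:1 pp1:2 pp2:2 pp3:1
Op 7: write(P0, v1, 191). refcount(pp3)=1 -> write in place. 4 ppages; refcounts: pp0:1 pp1:2 pp2:2 pp3:1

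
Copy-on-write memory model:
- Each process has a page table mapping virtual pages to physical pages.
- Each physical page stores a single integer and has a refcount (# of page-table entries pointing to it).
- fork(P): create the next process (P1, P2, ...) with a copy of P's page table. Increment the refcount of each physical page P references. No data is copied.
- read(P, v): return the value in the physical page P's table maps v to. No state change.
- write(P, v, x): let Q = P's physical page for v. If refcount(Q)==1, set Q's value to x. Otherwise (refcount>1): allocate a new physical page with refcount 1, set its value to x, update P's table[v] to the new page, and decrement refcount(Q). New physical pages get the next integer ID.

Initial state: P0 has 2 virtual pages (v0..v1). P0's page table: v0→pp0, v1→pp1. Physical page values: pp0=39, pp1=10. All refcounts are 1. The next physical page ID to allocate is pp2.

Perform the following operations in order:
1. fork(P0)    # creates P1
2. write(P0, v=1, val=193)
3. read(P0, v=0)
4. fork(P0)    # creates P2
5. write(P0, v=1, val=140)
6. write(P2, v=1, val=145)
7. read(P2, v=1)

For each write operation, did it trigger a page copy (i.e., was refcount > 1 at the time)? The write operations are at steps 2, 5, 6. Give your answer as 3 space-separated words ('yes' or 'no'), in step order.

Op 1: fork(P0) -> P1. 2 ppages; refcounts: pp0:2 pp1:2
Op 2: write(P0, v1, 193). refcount(pp1)=2>1 -> COPY to pp2. 3 ppages; refcounts: pp0:2 pp1:1 pp2:1
Op 3: read(P0, v0) -> 39. No state change.
Op 4: fork(P0) -> P2. 3 ppages; refcounts: pp0:3 pp1:1 pp2:2
Op 5: write(P0, v1, 140). refcount(pp2)=2>1 -> COPY to pp3. 4 ppages; refcounts: pp0:3 pp1:1 pp2:1 pp3:1
Op 6: write(P2, v1, 145). refcount(pp2)=1 -> write in place. 4 ppages; refcounts: pp0:3 pp1:1 pp2:1 pp3:1
Op 7: read(P2, v1) -> 145. No state change.

yes yes no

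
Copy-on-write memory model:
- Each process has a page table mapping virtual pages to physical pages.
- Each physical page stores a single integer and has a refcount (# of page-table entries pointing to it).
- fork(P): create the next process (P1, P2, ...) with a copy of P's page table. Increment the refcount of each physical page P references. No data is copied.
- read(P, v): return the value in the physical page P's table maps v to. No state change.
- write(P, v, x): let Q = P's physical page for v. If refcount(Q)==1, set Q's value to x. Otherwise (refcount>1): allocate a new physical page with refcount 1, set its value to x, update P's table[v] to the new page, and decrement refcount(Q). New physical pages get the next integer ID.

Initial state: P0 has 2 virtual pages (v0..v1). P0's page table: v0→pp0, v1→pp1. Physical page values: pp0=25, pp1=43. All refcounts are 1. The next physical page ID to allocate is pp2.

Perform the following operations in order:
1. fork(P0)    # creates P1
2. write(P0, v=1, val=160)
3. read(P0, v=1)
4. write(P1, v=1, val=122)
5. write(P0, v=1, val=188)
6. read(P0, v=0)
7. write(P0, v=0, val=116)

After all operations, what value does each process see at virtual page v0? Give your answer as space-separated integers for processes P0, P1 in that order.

Op 1: fork(P0) -> P1. 2 ppages; refcounts: pp0:2 pp1:2
Op 2: write(P0, v1, 160). refcount(pp1)=2>1 -> COPY to pp2. 3 ppages; refcounts: pp0:2 pp1:1 pp2:1
Op 3: read(P0, v1) -> 160. No state change.
Op 4: write(P1, v1, 122). refcount(pp1)=1 -> write in place. 3 ppages; refcounts: pp0:2 pp1:1 pp2:1
Op 5: write(P0, v1, 188). refcount(pp2)=1 -> write in place. 3 ppages; refcounts: pp0:2 pp1:1 pp2:1
Op 6: read(P0, v0) -> 25. No state change.
Op 7: write(P0, v0, 116). refcount(pp0)=2>1 -> COPY to pp3. 4 ppages; refcounts: pp0:1 pp1:1 pp2:1 pp3:1
P0: v0 -> pp3 = 116
P1: v0 -> pp0 = 25

Answer: 116 25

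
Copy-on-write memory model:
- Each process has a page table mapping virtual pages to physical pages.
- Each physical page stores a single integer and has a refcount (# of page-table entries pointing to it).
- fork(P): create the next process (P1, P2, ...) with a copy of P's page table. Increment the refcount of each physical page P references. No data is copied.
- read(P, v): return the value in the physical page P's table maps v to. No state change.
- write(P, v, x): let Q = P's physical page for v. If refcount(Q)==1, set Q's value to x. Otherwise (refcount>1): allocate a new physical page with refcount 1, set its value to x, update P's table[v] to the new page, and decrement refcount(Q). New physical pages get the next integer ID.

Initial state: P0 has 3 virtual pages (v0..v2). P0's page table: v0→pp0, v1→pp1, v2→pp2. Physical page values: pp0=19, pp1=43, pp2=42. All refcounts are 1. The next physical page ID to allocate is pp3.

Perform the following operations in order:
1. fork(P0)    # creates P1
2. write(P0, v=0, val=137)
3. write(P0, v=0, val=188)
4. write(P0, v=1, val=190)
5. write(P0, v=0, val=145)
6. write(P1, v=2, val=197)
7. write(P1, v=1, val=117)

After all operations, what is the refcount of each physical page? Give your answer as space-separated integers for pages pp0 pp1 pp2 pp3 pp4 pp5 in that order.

Op 1: fork(P0) -> P1. 3 ppages; refcounts: pp0:2 pp1:2 pp2:2
Op 2: write(P0, v0, 137). refcount(pp0)=2>1 -> COPY to pp3. 4 ppages; refcounts: pp0:1 pp1:2 pp2:2 pp3:1
Op 3: write(P0, v0, 188). refcount(pp3)=1 -> write in place. 4 ppages; refcounts: pp0:1 pp1:2 pp2:2 pp3:1
Op 4: write(P0, v1, 190). refcount(pp1)=2>1 -> COPY to pp4. 5 ppages; refcounts: pp0:1 pp1:1 pp2:2 pp3:1 pp4:1
Op 5: write(P0, v0, 145). refcount(pp3)=1 -> write in place. 5 ppages; refcounts: pp0:1 pp1:1 pp2:2 pp3:1 pp4:1
Op 6: write(P1, v2, 197). refcount(pp2)=2>1 -> COPY to pp5. 6 ppages; refcounts: pp0:1 pp1:1 pp2:1 pp3:1 pp4:1 pp5:1
Op 7: write(P1, v1, 117). refcount(pp1)=1 -> write in place. 6 ppages; refcounts: pp0:1 pp1:1 pp2:1 pp3:1 pp4:1 pp5:1

Answer: 1 1 1 1 1 1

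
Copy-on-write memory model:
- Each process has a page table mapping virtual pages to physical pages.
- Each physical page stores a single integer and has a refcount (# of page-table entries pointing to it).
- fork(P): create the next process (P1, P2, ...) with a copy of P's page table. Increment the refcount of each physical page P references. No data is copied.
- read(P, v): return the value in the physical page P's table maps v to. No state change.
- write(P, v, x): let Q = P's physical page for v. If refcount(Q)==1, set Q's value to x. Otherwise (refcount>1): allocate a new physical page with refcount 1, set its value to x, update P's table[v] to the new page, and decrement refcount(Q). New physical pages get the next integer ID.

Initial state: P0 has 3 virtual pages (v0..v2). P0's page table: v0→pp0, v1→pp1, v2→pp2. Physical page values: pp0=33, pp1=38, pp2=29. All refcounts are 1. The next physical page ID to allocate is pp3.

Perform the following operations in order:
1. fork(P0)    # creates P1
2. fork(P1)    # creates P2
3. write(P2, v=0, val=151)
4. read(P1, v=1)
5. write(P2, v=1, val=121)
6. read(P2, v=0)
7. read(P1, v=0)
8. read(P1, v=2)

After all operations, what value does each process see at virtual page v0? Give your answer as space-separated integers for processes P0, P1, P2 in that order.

Op 1: fork(P0) -> P1. 3 ppages; refcounts: pp0:2 pp1:2 pp2:2
Op 2: fork(P1) -> P2. 3 ppages; refcounts: pp0:3 pp1:3 pp2:3
Op 3: write(P2, v0, 151). refcount(pp0)=3>1 -> COPY to pp3. 4 ppages; refcounts: pp0:2 pp1:3 pp2:3 pp3:1
Op 4: read(P1, v1) -> 38. No state change.
Op 5: write(P2, v1, 121). refcount(pp1)=3>1 -> COPY to pp4. 5 ppages; refcounts: pp0:2 pp1:2 pp2:3 pp3:1 pp4:1
Op 6: read(P2, v0) -> 151. No state change.
Op 7: read(P1, v0) -> 33. No state change.
Op 8: read(P1, v2) -> 29. No state change.
P0: v0 -> pp0 = 33
P1: v0 -> pp0 = 33
P2: v0 -> pp3 = 151

Answer: 33 33 151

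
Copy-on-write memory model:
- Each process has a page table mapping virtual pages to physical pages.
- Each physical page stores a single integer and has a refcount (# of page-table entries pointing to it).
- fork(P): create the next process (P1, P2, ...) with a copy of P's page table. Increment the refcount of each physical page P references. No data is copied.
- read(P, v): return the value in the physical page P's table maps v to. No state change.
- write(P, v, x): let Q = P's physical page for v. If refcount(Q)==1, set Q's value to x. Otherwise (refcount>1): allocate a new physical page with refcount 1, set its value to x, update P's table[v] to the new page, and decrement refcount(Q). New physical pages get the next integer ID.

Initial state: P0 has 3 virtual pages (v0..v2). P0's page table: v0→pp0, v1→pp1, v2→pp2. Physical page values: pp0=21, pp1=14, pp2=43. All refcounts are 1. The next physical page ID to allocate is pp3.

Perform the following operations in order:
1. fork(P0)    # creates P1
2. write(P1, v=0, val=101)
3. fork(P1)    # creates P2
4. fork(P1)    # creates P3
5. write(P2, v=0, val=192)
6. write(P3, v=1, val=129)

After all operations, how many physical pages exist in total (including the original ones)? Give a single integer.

Op 1: fork(P0) -> P1. 3 ppages; refcounts: pp0:2 pp1:2 pp2:2
Op 2: write(P1, v0, 101). refcount(pp0)=2>1 -> COPY to pp3. 4 ppages; refcounts: pp0:1 pp1:2 pp2:2 pp3:1
Op 3: fork(P1) -> P2. 4 ppages; refcounts: pp0:1 pp1:3 pp2:3 pp3:2
Op 4: fork(P1) -> P3. 4 ppages; refcounts: pp0:1 pp1:4 pp2:4 pp3:3
Op 5: write(P2, v0, 192). refcount(pp3)=3>1 -> COPY to pp4. 5 ppages; refcounts: pp0:1 pp1:4 pp2:4 pp3:2 pp4:1
Op 6: write(P3, v1, 129). refcount(pp1)=4>1 -> COPY to pp5. 6 ppages; refcounts: pp0:1 pp1:3 pp2:4 pp3:2 pp4:1 pp5:1

Answer: 6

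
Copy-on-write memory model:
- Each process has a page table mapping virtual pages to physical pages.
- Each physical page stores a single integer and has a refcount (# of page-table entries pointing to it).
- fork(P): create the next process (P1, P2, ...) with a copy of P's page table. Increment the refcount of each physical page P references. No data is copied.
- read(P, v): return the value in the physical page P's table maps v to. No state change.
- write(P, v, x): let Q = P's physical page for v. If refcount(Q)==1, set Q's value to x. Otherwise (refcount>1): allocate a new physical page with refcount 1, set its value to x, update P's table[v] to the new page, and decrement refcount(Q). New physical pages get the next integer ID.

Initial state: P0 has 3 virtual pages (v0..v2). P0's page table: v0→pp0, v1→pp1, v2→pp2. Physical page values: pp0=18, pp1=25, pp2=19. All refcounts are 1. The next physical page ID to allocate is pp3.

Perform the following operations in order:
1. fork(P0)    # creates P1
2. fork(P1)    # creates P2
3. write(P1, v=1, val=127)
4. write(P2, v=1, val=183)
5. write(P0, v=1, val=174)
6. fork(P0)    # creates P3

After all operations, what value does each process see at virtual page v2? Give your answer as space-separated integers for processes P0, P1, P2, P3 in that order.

Op 1: fork(P0) -> P1. 3 ppages; refcounts: pp0:2 pp1:2 pp2:2
Op 2: fork(P1) -> P2. 3 ppages; refcounts: pp0:3 pp1:3 pp2:3
Op 3: write(P1, v1, 127). refcount(pp1)=3>1 -> COPY to pp3. 4 ppages; refcounts: pp0:3 pp1:2 pp2:3 pp3:1
Op 4: write(P2, v1, 183). refcount(pp1)=2>1 -> COPY to pp4. 5 ppages; refcounts: pp0:3 pp1:1 pp2:3 pp3:1 pp4:1
Op 5: write(P0, v1, 174). refcount(pp1)=1 -> write in place. 5 ppages; refcounts: pp0:3 pp1:1 pp2:3 pp3:1 pp4:1
Op 6: fork(P0) -> P3. 5 ppages; refcounts: pp0:4 pp1:2 pp2:4 pp3:1 pp4:1
P0: v2 -> pp2 = 19
P1: v2 -> pp2 = 19
P2: v2 -> pp2 = 19
P3: v2 -> pp2 = 19

Answer: 19 19 19 19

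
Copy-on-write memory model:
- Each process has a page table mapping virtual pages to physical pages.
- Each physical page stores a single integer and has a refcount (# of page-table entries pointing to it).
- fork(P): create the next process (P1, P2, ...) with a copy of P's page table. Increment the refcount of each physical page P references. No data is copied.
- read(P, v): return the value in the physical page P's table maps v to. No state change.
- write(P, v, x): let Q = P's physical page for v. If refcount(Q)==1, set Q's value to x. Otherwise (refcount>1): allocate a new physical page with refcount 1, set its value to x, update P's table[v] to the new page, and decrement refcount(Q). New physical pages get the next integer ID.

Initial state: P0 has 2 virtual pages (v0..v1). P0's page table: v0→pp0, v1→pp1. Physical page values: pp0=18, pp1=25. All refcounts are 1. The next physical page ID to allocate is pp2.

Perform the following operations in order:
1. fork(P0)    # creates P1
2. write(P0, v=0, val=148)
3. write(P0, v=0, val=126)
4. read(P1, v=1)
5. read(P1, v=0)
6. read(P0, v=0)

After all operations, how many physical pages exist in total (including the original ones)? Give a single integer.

Answer: 3

Derivation:
Op 1: fork(P0) -> P1. 2 ppages; refcounts: pp0:2 pp1:2
Op 2: write(P0, v0, 148). refcount(pp0)=2>1 -> COPY to pp2. 3 ppages; refcounts: pp0:1 pp1:2 pp2:1
Op 3: write(P0, v0, 126). refcount(pp2)=1 -> write in place. 3 ppages; refcounts: pp0:1 pp1:2 pp2:1
Op 4: read(P1, v1) -> 25. No state change.
Op 5: read(P1, v0) -> 18. No state change.
Op 6: read(P0, v0) -> 126. No state change.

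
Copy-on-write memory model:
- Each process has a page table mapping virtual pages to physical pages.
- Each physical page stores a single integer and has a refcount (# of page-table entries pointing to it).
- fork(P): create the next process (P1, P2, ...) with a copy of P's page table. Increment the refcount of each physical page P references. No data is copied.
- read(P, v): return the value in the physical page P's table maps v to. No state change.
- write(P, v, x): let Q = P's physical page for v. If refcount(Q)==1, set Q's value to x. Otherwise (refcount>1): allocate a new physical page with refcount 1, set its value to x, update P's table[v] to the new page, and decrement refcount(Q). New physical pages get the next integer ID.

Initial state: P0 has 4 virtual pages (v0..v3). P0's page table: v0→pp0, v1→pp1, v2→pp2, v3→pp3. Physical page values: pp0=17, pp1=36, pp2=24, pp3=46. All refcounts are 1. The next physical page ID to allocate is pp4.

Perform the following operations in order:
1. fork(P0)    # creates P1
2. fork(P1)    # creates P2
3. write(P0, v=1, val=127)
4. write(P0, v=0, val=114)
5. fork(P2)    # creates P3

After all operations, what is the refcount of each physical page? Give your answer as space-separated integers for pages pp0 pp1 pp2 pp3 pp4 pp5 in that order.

Answer: 3 3 4 4 1 1

Derivation:
Op 1: fork(P0) -> P1. 4 ppages; refcounts: pp0:2 pp1:2 pp2:2 pp3:2
Op 2: fork(P1) -> P2. 4 ppages; refcounts: pp0:3 pp1:3 pp2:3 pp3:3
Op 3: write(P0, v1, 127). refcount(pp1)=3>1 -> COPY to pp4. 5 ppages; refcounts: pp0:3 pp1:2 pp2:3 pp3:3 pp4:1
Op 4: write(P0, v0, 114). refcount(pp0)=3>1 -> COPY to pp5. 6 ppages; refcounts: pp0:2 pp1:2 pp2:3 pp3:3 pp4:1 pp5:1
Op 5: fork(P2) -> P3. 6 ppages; refcounts: pp0:3 pp1:3 pp2:4 pp3:4 pp4:1 pp5:1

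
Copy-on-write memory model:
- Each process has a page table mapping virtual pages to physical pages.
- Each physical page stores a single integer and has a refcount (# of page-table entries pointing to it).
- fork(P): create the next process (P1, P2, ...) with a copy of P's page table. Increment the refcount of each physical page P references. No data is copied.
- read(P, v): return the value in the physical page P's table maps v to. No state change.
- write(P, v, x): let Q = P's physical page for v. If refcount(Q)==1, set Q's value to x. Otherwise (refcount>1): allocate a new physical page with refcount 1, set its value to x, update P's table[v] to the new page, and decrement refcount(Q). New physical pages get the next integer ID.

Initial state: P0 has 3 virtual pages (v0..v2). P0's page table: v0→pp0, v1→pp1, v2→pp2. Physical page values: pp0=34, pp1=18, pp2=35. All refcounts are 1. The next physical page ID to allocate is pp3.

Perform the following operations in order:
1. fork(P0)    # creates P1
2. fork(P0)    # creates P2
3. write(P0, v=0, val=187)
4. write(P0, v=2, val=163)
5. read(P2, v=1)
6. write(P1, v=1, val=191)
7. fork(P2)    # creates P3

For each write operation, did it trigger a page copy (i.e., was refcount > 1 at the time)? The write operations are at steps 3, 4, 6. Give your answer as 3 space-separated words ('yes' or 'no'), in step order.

Op 1: fork(P0) -> P1. 3 ppages; refcounts: pp0:2 pp1:2 pp2:2
Op 2: fork(P0) -> P2. 3 ppages; refcounts: pp0:3 pp1:3 pp2:3
Op 3: write(P0, v0, 187). refcount(pp0)=3>1 -> COPY to pp3. 4 ppages; refcounts: pp0:2 pp1:3 pp2:3 pp3:1
Op 4: write(P0, v2, 163). refcount(pp2)=3>1 -> COPY to pp4. 5 ppages; refcounts: pp0:2 pp1:3 pp2:2 pp3:1 pp4:1
Op 5: read(P2, v1) -> 18. No state change.
Op 6: write(P1, v1, 191). refcount(pp1)=3>1 -> COPY to pp5. 6 ppages; refcounts: pp0:2 pp1:2 pp2:2 pp3:1 pp4:1 pp5:1
Op 7: fork(P2) -> P3. 6 ppages; refcounts: pp0:3 pp1:3 pp2:3 pp3:1 pp4:1 pp5:1

yes yes yes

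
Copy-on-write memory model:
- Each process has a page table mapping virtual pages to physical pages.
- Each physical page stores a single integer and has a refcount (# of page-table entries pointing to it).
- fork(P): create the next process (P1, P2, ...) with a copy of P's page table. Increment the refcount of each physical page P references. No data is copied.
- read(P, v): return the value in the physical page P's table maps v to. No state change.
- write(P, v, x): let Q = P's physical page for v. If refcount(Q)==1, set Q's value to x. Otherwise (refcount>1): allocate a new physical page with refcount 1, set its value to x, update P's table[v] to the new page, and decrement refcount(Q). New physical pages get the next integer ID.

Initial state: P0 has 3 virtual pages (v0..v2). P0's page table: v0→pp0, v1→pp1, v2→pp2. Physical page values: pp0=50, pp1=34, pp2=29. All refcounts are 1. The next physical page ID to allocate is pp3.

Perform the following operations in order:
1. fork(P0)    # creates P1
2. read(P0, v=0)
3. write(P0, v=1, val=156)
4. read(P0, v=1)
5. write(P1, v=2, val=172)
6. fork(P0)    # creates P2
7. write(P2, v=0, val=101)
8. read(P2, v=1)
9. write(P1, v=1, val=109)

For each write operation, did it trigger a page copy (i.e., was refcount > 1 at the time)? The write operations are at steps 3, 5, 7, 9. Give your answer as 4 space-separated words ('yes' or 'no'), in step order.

Op 1: fork(P0) -> P1. 3 ppages; refcounts: pp0:2 pp1:2 pp2:2
Op 2: read(P0, v0) -> 50. No state change.
Op 3: write(P0, v1, 156). refcount(pp1)=2>1 -> COPY to pp3. 4 ppages; refcounts: pp0:2 pp1:1 pp2:2 pp3:1
Op 4: read(P0, v1) -> 156. No state change.
Op 5: write(P1, v2, 172). refcount(pp2)=2>1 -> COPY to pp4. 5 ppages; refcounts: pp0:2 pp1:1 pp2:1 pp3:1 pp4:1
Op 6: fork(P0) -> P2. 5 ppages; refcounts: pp0:3 pp1:1 pp2:2 pp3:2 pp4:1
Op 7: write(P2, v0, 101). refcount(pp0)=3>1 -> COPY to pp5. 6 ppages; refcounts: pp0:2 pp1:1 pp2:2 pp3:2 pp4:1 pp5:1
Op 8: read(P2, v1) -> 156. No state change.
Op 9: write(P1, v1, 109). refcount(pp1)=1 -> write in place. 6 ppages; refcounts: pp0:2 pp1:1 pp2:2 pp3:2 pp4:1 pp5:1

yes yes yes no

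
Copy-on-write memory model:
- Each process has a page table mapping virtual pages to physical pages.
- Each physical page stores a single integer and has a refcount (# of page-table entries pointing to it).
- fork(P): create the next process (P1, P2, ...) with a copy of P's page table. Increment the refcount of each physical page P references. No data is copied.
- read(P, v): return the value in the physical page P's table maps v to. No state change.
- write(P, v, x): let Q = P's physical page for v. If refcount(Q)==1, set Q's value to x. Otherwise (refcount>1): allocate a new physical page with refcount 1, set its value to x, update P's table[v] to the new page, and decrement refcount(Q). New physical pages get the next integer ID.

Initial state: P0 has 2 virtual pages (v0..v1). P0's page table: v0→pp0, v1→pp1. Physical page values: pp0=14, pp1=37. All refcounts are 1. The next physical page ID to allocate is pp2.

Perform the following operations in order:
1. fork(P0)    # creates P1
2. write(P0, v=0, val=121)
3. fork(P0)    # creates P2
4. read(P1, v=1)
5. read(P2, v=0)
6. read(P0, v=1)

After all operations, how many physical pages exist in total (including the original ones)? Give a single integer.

Op 1: fork(P0) -> P1. 2 ppages; refcounts: pp0:2 pp1:2
Op 2: write(P0, v0, 121). refcount(pp0)=2>1 -> COPY to pp2. 3 ppages; refcounts: pp0:1 pp1:2 pp2:1
Op 3: fork(P0) -> P2. 3 ppages; refcounts: pp0:1 pp1:3 pp2:2
Op 4: read(P1, v1) -> 37. No state change.
Op 5: read(P2, v0) -> 121. No state change.
Op 6: read(P0, v1) -> 37. No state change.

Answer: 3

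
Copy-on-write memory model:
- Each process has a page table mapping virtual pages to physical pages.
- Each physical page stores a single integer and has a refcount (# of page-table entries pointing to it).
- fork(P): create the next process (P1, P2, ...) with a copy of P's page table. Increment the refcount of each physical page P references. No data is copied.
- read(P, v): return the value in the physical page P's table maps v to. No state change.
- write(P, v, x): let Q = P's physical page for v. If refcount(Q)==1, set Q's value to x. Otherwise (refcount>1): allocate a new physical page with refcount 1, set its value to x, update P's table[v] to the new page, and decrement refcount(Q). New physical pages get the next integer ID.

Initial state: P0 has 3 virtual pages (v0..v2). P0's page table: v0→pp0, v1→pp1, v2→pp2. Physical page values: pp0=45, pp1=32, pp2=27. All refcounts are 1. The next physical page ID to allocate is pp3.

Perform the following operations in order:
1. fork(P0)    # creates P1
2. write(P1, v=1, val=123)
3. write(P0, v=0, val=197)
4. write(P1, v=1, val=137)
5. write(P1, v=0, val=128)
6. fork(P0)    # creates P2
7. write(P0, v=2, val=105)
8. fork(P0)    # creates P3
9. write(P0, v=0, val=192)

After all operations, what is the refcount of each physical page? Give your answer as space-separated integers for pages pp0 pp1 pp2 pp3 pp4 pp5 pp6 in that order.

Op 1: fork(P0) -> P1. 3 ppages; refcounts: pp0:2 pp1:2 pp2:2
Op 2: write(P1, v1, 123). refcount(pp1)=2>1 -> COPY to pp3. 4 ppages; refcounts: pp0:2 pp1:1 pp2:2 pp3:1
Op 3: write(P0, v0, 197). refcount(pp0)=2>1 -> COPY to pp4. 5 ppages; refcounts: pp0:1 pp1:1 pp2:2 pp3:1 pp4:1
Op 4: write(P1, v1, 137). refcount(pp3)=1 -> write in place. 5 ppages; refcounts: pp0:1 pp1:1 pp2:2 pp3:1 pp4:1
Op 5: write(P1, v0, 128). refcount(pp0)=1 -> write in place. 5 ppages; refcounts: pp0:1 pp1:1 pp2:2 pp3:1 pp4:1
Op 6: fork(P0) -> P2. 5 ppages; refcounts: pp0:1 pp1:2 pp2:3 pp3:1 pp4:2
Op 7: write(P0, v2, 105). refcount(pp2)=3>1 -> COPY to pp5. 6 ppages; refcounts: pp0:1 pp1:2 pp2:2 pp3:1 pp4:2 pp5:1
Op 8: fork(P0) -> P3. 6 ppages; refcounts: pp0:1 pp1:3 pp2:2 pp3:1 pp4:3 pp5:2
Op 9: write(P0, v0, 192). refcount(pp4)=3>1 -> COPY to pp6. 7 ppages; refcounts: pp0:1 pp1:3 pp2:2 pp3:1 pp4:2 pp5:2 pp6:1

Answer: 1 3 2 1 2 2 1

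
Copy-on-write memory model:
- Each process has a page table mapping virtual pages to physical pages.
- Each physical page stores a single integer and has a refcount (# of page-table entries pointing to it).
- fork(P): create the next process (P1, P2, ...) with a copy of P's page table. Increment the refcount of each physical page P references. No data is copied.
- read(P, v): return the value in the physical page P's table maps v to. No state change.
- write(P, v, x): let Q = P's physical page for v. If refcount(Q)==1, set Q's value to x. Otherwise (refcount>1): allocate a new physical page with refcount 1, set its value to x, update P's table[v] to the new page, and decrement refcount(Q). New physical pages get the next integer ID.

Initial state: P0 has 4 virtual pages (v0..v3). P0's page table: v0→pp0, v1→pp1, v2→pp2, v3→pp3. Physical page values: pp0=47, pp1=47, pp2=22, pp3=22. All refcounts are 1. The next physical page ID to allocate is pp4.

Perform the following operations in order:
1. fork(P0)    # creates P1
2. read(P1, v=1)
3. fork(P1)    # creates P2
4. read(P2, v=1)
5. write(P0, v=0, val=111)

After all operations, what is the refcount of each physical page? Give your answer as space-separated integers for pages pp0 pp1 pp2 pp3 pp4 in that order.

Answer: 2 3 3 3 1

Derivation:
Op 1: fork(P0) -> P1. 4 ppages; refcounts: pp0:2 pp1:2 pp2:2 pp3:2
Op 2: read(P1, v1) -> 47. No state change.
Op 3: fork(P1) -> P2. 4 ppages; refcounts: pp0:3 pp1:3 pp2:3 pp3:3
Op 4: read(P2, v1) -> 47. No state change.
Op 5: write(P0, v0, 111). refcount(pp0)=3>1 -> COPY to pp4. 5 ppages; refcounts: pp0:2 pp1:3 pp2:3 pp3:3 pp4:1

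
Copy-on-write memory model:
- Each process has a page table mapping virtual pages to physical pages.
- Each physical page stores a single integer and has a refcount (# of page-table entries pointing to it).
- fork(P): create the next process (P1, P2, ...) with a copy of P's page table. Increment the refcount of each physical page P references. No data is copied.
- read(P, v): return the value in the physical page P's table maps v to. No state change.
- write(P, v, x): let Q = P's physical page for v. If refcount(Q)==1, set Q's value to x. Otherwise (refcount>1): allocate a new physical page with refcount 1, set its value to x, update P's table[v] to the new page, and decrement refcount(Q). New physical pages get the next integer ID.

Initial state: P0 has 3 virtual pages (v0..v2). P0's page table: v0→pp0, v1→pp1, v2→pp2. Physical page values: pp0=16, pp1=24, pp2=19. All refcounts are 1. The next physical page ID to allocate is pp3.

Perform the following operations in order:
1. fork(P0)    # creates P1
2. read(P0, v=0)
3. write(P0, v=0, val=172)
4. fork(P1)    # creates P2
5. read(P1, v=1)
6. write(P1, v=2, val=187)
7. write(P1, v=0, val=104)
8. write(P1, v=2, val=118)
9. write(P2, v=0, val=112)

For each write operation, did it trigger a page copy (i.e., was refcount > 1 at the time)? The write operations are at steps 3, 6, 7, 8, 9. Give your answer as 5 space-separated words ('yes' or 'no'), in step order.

Op 1: fork(P0) -> P1. 3 ppages; refcounts: pp0:2 pp1:2 pp2:2
Op 2: read(P0, v0) -> 16. No state change.
Op 3: write(P0, v0, 172). refcount(pp0)=2>1 -> COPY to pp3. 4 ppages; refcounts: pp0:1 pp1:2 pp2:2 pp3:1
Op 4: fork(P1) -> P2. 4 ppages; refcounts: pp0:2 pp1:3 pp2:3 pp3:1
Op 5: read(P1, v1) -> 24. No state change.
Op 6: write(P1, v2, 187). refcount(pp2)=3>1 -> COPY to pp4. 5 ppages; refcounts: pp0:2 pp1:3 pp2:2 pp3:1 pp4:1
Op 7: write(P1, v0, 104). refcount(pp0)=2>1 -> COPY to pp5. 6 ppages; refcounts: pp0:1 pp1:3 pp2:2 pp3:1 pp4:1 pp5:1
Op 8: write(P1, v2, 118). refcount(pp4)=1 -> write in place. 6 ppages; refcounts: pp0:1 pp1:3 pp2:2 pp3:1 pp4:1 pp5:1
Op 9: write(P2, v0, 112). refcount(pp0)=1 -> write in place. 6 ppages; refcounts: pp0:1 pp1:3 pp2:2 pp3:1 pp4:1 pp5:1

yes yes yes no no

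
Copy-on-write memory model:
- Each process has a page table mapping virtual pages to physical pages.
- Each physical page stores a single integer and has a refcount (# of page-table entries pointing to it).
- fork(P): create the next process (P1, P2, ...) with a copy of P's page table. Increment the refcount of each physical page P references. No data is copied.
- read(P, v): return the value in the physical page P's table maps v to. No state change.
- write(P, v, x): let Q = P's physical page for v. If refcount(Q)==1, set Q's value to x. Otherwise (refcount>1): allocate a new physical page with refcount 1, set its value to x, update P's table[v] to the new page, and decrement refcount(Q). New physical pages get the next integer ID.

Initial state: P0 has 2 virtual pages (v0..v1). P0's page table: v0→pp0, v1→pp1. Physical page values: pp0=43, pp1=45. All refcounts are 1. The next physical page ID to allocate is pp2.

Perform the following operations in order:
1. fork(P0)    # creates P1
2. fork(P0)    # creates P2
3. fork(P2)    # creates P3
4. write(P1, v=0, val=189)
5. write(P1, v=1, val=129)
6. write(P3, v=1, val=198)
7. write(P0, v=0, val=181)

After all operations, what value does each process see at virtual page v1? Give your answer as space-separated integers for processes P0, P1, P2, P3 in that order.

Answer: 45 129 45 198

Derivation:
Op 1: fork(P0) -> P1. 2 ppages; refcounts: pp0:2 pp1:2
Op 2: fork(P0) -> P2. 2 ppages; refcounts: pp0:3 pp1:3
Op 3: fork(P2) -> P3. 2 ppages; refcounts: pp0:4 pp1:4
Op 4: write(P1, v0, 189). refcount(pp0)=4>1 -> COPY to pp2. 3 ppages; refcounts: pp0:3 pp1:4 pp2:1
Op 5: write(P1, v1, 129). refcount(pp1)=4>1 -> COPY to pp3. 4 ppages; refcounts: pp0:3 pp1:3 pp2:1 pp3:1
Op 6: write(P3, v1, 198). refcount(pp1)=3>1 -> COPY to pp4. 5 ppages; refcounts: pp0:3 pp1:2 pp2:1 pp3:1 pp4:1
Op 7: write(P0, v0, 181). refcount(pp0)=3>1 -> COPY to pp5. 6 ppages; refcounts: pp0:2 pp1:2 pp2:1 pp3:1 pp4:1 pp5:1
P0: v1 -> pp1 = 45
P1: v1 -> pp3 = 129
P2: v1 -> pp1 = 45
P3: v1 -> pp4 = 198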